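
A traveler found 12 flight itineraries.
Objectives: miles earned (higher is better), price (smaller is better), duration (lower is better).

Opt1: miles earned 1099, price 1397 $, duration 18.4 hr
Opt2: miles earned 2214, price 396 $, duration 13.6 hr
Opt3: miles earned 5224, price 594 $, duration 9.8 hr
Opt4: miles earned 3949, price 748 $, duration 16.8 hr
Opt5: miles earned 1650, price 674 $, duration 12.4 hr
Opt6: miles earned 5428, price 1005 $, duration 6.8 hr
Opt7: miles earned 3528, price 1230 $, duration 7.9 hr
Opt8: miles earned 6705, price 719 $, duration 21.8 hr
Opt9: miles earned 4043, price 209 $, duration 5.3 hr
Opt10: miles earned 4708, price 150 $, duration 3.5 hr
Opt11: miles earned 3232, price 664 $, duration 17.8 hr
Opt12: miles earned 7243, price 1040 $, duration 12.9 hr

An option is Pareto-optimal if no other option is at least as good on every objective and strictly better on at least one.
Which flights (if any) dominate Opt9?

Opt10: miles earned 4708≥4043, price 150≤209, duration 3.5≤5.3 — dominates Opt9.
Others (Opt1, Opt2, Opt3, Opt4, Opt5, Opt6, Opt7, Opt8, Opt11, Opt12) are each worse than Opt9 on at least one objective.

Opt10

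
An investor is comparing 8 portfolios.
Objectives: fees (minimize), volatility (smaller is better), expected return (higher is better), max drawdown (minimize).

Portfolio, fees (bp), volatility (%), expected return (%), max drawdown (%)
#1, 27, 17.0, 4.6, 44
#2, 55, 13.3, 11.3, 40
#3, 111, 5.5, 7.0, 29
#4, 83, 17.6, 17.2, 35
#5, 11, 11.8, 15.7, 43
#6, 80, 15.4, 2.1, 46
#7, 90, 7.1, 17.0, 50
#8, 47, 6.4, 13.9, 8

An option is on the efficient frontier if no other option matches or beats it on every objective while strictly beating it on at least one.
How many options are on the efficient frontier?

5

#1: dominated by #5 (fees 11≤27, volatility 11.8≤17.0, expected return 15.7≥4.6, max drawdown 43≤44).
#2: dominated by #8 (fees 47≤55, volatility 6.4≤13.3, expected return 13.9≥11.3, max drawdown 8≤40).
#3: not dominated (best volatility).
#4: not dominated (best expected return).
#5: not dominated (best fees).
#6: dominated by #2 (fees 55≤80, volatility 13.3≤15.4, expected return 11.3≥2.1, max drawdown 40≤46).
#7: not dominated.
#8: not dominated (best max drawdown).
Pareto-optimal: #3, #4, #5, #7, #8 → 5.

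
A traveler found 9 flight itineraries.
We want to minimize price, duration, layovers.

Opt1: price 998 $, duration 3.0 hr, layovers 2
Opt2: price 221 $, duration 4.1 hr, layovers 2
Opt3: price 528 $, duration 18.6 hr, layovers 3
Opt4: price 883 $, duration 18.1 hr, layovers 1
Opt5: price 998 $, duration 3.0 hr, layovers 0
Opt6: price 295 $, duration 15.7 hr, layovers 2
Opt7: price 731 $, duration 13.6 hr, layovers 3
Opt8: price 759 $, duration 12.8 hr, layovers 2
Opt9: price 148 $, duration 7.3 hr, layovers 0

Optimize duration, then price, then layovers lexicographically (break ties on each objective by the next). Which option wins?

Opt5

First minimize duration: best is 3.0, kept {Opt1, Opt5}.
Then minimize price: best is 998, kept {Opt1, Opt5}.
Then minimize layovers: best is 0, kept {Opt5}.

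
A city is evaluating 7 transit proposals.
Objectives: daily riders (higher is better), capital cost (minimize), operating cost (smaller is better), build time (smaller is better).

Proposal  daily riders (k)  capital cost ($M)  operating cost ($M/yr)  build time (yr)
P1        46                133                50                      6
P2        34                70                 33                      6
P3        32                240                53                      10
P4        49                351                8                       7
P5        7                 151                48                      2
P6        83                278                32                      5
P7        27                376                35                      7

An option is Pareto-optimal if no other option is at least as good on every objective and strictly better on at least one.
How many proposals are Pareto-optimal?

P1: not dominated.
P2: not dominated (best capital cost).
P3: dominated by P1 (daily riders 46≥32, capital cost 133≤240, operating cost 50≤53, build time 6≤10).
P4: not dominated (best operating cost).
P5: not dominated (best build time).
P6: not dominated (best daily riders).
P7: dominated by P2 (daily riders 34≥27, capital cost 70≤376, operating cost 33≤35, build time 6≤7).
Pareto-optimal: P1, P2, P4, P5, P6 → 5.

5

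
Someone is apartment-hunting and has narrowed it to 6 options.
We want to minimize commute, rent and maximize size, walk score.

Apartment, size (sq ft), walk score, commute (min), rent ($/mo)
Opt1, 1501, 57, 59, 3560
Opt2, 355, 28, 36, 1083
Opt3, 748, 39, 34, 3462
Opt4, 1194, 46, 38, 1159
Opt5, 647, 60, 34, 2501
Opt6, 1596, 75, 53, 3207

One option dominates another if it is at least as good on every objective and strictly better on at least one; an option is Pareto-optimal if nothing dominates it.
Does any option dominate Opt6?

No

Opt1: worse on size (1501 vs 1596).
Opt2: worse on size (355 vs 1596).
Opt3: worse on size (748 vs 1596).
Opt4: worse on size (1194 vs 1596).
Opt5: worse on size (647 vs 1596).
No option is at least as good as Opt6 on every objective and strictly better on one.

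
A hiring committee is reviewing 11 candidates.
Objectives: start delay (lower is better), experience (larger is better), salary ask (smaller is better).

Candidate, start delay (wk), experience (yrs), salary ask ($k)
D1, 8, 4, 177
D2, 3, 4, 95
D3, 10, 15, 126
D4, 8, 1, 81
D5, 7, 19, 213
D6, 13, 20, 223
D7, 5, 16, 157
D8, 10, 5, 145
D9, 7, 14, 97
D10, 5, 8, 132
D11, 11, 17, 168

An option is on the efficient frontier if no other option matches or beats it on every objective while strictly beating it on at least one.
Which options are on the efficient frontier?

D2, D3, D4, D5, D6, D7, D9, D10, D11

D1: dominated by D2 (start delay 3≤8, experience 4≥4, salary ask 95≤177).
D2: not dominated (best start delay).
D3: not dominated.
D4: not dominated (best salary ask).
D5: not dominated.
D6: not dominated (best experience).
D7: not dominated.
D8: dominated by D3 (start delay 10≤10, experience 15≥5, salary ask 126≤145).
D9: not dominated.
D10: not dominated.
D11: not dominated.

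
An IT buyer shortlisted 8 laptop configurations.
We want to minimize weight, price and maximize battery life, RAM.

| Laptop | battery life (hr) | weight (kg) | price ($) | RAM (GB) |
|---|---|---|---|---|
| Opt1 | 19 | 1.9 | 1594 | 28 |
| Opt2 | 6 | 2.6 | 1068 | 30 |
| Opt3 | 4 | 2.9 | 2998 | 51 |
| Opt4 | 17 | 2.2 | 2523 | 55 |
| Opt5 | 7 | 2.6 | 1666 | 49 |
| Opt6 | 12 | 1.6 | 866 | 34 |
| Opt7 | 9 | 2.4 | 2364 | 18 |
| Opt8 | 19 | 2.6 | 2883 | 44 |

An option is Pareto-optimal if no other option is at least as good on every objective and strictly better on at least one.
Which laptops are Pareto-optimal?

Opt1: not dominated.
Opt2: dominated by Opt6 (battery life 12≥6, weight 1.6≤2.6, price 866≤1068, RAM 34≥30).
Opt3: dominated by Opt4 (battery life 17≥4, weight 2.2≤2.9, price 2523≤2998, RAM 55≥51).
Opt4: not dominated (best RAM).
Opt5: not dominated.
Opt6: not dominated (best weight).
Opt7: dominated by Opt1 (battery life 19≥9, weight 1.9≤2.4, price 1594≤2364, RAM 28≥18).
Opt8: not dominated.

Opt1, Opt4, Opt5, Opt6, Opt8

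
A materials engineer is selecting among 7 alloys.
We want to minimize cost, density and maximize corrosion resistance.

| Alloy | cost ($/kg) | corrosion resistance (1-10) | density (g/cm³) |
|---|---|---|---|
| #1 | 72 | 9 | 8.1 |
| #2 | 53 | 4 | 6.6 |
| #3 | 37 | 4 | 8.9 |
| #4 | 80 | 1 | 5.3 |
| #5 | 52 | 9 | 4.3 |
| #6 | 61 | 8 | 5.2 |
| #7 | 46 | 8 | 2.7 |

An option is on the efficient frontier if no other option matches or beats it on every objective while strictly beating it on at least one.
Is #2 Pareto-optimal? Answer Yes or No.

#5 vs #2: cost 52≤53, corrosion resistance 9≥4, density 4.3≤6.6 — #5 is at least as good on every objective and strictly better on at least one, so #5 dominates #2.

No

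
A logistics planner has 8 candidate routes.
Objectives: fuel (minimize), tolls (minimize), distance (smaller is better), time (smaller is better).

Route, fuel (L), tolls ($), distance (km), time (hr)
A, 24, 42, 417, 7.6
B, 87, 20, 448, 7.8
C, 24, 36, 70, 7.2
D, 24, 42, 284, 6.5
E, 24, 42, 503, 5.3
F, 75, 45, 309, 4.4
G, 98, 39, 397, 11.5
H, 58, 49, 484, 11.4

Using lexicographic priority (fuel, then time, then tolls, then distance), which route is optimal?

First minimize fuel: best is 24, kept {A, C, D, E}.
Then minimize time: best is 5.3, kept {E}.

E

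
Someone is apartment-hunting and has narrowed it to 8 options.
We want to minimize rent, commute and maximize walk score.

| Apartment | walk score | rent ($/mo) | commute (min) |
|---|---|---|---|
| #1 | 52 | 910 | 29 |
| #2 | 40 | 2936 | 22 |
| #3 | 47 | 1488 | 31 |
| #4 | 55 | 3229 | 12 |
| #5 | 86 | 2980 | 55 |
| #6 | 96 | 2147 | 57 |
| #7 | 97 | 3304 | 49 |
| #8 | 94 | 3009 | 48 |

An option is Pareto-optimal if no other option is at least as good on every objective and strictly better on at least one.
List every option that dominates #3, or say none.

#1

#1: walk score 52≥47, rent 910≤1488, commute 29≤31 — dominates #3.
Others (#2, #4, #5, #6, #7, #8) are each worse than #3 on at least one objective.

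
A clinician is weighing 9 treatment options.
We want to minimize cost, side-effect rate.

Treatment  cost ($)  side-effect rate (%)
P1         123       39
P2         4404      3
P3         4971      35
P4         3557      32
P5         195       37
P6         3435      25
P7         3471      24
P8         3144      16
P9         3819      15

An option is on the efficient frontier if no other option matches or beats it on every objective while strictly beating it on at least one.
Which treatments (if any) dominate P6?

P8

P8: cost 3144≤3435, side-effect rate 16≤25 — dominates P6.
Others (P1, P2, P3, P4, P5, P7, P9) are each worse than P6 on at least one objective.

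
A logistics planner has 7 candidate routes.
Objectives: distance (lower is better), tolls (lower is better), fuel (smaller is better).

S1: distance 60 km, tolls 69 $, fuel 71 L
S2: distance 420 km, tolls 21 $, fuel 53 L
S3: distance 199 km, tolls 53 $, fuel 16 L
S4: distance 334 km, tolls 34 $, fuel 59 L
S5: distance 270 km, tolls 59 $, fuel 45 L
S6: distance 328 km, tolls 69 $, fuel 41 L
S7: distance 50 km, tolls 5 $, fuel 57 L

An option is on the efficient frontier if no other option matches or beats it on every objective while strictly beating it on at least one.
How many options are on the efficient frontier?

S1: dominated by S7 (distance 50≤60, tolls 5≤69, fuel 57≤71).
S2: not dominated.
S3: not dominated (best fuel).
S4: dominated by S7 (distance 50≤334, tolls 5≤34, fuel 57≤59).
S5: dominated by S3 (distance 199≤270, tolls 53≤59, fuel 16≤45).
S6: dominated by S3 (distance 199≤328, tolls 53≤69, fuel 16≤41).
S7: not dominated (best distance).
Pareto-optimal: S2, S3, S7 → 3.

3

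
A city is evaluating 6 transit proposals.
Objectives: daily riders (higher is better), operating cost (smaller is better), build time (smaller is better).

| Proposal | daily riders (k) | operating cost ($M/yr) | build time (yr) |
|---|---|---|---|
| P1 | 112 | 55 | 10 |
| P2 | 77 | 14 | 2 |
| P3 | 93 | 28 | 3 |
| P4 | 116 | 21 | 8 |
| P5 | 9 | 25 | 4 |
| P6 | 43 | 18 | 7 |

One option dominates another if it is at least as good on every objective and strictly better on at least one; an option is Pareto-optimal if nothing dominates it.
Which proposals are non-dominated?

P2, P3, P4

P1: dominated by P4 (daily riders 116≥112, operating cost 21≤55, build time 8≤10).
P2: not dominated (best operating cost).
P3: not dominated.
P4: not dominated (best daily riders).
P5: dominated by P2 (daily riders 77≥9, operating cost 14≤25, build time 2≤4).
P6: dominated by P2 (daily riders 77≥43, operating cost 14≤18, build time 2≤7).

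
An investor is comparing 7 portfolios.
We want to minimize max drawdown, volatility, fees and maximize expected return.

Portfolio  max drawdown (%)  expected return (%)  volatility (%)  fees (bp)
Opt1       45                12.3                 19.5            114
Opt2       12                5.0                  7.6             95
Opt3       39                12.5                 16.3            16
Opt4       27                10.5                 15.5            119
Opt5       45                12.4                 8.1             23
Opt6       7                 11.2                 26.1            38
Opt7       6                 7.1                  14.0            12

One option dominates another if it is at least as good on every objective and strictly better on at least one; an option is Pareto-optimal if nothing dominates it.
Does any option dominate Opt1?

Yes

Opt3 vs Opt1: max drawdown 39≤45, expected return 12.5≥12.3, volatility 16.3≤19.5, fees 16≤114 — Opt3 is at least as good on every objective and strictly better on at least one, so Opt3 dominates Opt1.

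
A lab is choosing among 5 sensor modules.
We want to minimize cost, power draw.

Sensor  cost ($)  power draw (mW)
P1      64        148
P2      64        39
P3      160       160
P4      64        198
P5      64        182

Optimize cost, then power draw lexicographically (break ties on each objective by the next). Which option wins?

First minimize cost: best is 64, kept {P1, P2, P4, P5}.
Then minimize power draw: best is 39, kept {P2}.

P2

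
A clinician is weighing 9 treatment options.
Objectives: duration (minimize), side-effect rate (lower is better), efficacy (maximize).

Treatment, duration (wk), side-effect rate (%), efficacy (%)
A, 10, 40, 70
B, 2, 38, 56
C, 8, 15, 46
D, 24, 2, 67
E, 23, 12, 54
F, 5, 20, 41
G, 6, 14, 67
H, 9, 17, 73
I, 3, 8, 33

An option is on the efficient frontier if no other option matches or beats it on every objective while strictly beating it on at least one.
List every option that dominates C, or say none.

G: duration 6≤8, side-effect rate 14≤15, efficacy 67≥46 — dominates C.
Others (A, B, D, E, F, H, I) are each worse than C on at least one objective.

G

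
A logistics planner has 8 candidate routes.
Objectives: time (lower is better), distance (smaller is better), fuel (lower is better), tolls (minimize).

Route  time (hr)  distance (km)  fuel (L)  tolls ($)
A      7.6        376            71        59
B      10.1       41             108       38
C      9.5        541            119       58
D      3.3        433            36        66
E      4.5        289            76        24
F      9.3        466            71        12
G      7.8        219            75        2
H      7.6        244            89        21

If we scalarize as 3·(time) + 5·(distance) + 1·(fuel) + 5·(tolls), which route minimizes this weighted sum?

A: 3·7.6 + 5·376 + 1·71 + 5·59 = 2268.8
B: 3·10.1 + 5·41 + 1·108 + 5·38 = 533.3
C: 3·9.5 + 5·541 + 1·119 + 5·58 = 3142.5
D: 3·3.3 + 5·433 + 1·36 + 5·66 = 2540.9
E: 3·4.5 + 5·289 + 1·76 + 5·24 = 1654.5
F: 3·9.3 + 5·466 + 1·71 + 5·12 = 2488.9
G: 3·7.8 + 5·219 + 1·75 + 5·2 = 1203.4
H: 3·7.6 + 5·244 + 1·89 + 5·21 = 1436.8
Lowest: B at 533.3.

B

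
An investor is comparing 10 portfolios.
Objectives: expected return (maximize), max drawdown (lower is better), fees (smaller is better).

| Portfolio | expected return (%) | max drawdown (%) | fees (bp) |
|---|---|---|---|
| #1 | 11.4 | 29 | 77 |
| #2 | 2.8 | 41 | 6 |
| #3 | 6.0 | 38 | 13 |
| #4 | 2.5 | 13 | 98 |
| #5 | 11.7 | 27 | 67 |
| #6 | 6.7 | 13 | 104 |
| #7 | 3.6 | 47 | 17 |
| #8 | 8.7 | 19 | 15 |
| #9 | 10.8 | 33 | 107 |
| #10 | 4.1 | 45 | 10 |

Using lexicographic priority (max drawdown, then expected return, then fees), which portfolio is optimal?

#6

First minimize max drawdown: best is 13, kept {#4, #6}.
Then maximize expected return: best is 6.7, kept {#6}.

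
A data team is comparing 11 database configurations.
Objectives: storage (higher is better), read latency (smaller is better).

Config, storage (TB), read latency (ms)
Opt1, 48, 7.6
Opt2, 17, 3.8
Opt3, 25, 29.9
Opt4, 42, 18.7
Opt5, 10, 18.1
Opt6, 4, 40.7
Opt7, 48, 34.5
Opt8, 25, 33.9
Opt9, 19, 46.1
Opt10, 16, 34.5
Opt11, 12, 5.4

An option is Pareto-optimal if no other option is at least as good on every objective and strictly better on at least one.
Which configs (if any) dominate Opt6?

Opt1: storage 48≥4, read latency 7.6≤40.7 — dominates Opt6.
Opt2: storage 17≥4, read latency 3.8≤40.7 — dominates Opt6.
Opt3: storage 25≥4, read latency 29.9≤40.7 — dominates Opt6.
Opt4: storage 42≥4, read latency 18.7≤40.7 — dominates Opt6.
Opt5: storage 10≥4, read latency 18.1≤40.7 — dominates Opt6.
Opt7: storage 48≥4, read latency 34.5≤40.7 — dominates Opt6.
Opt8: storage 25≥4, read latency 33.9≤40.7 — dominates Opt6.
Opt10: storage 16≥4, read latency 34.5≤40.7 — dominates Opt6.
Opt11: storage 12≥4, read latency 5.4≤40.7 — dominates Opt6.
Others (Opt9) are each worse than Opt6 on at least one objective.

Opt1, Opt2, Opt3, Opt4, Opt5, Opt7, Opt8, Opt10, Opt11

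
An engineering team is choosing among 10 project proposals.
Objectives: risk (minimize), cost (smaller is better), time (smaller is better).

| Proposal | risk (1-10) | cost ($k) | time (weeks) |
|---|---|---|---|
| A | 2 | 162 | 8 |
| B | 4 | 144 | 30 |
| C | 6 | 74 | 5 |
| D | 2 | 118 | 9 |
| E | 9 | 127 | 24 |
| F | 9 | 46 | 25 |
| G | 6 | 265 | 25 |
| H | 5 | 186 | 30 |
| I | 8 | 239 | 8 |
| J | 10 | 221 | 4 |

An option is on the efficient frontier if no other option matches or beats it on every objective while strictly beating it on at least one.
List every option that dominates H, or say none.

A: risk 2≤5, cost 162≤186, time 8≤30 — dominates H.
B: risk 4≤5, cost 144≤186, time 30≤30 — dominates H.
D: risk 2≤5, cost 118≤186, time 9≤30 — dominates H.
Others (C, E, F, G, I, J) are each worse than H on at least one objective.

A, B, D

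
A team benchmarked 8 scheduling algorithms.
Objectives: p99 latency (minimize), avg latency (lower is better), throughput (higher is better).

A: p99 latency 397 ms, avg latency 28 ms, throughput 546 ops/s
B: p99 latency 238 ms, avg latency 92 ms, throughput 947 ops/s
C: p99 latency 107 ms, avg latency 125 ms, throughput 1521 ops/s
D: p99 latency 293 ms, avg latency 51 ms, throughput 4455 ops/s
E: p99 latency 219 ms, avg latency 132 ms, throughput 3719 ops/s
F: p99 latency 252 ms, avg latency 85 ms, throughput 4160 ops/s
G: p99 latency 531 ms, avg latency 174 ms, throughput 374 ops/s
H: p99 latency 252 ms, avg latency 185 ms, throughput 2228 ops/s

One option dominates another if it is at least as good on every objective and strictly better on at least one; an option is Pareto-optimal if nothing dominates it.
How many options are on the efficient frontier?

A: not dominated (best avg latency).
B: not dominated.
C: not dominated (best p99 latency).
D: not dominated (best throughput).
E: not dominated.
F: not dominated.
G: dominated by A (p99 latency 397≤531, avg latency 28≤174, throughput 546≥374).
H: dominated by E (p99 latency 219≤252, avg latency 132≤185, throughput 3719≥2228).
Pareto-optimal: A, B, C, D, E, F → 6.

6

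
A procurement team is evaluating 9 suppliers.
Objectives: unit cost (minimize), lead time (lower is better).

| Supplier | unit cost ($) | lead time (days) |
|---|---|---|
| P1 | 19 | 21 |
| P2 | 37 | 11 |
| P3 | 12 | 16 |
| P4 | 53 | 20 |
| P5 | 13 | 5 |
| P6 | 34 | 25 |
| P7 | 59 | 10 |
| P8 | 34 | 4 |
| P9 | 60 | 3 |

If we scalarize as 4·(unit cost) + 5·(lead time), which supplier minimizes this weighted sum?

P5

P1: 4·19 + 5·21 = 181
P2: 4·37 + 5·11 = 203
P3: 4·12 + 5·16 = 128
P4: 4·53 + 5·20 = 312
P5: 4·13 + 5·5 = 77
P6: 4·34 + 5·25 = 261
P7: 4·59 + 5·10 = 286
P8: 4·34 + 5·4 = 156
P9: 4·60 + 5·3 = 255
Lowest: P5 at 77.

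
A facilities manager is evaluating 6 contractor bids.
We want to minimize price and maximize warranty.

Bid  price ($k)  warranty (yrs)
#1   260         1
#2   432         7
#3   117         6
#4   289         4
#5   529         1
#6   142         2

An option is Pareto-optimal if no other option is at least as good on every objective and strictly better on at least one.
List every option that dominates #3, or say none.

#1: worse on price (260 vs 117).
#2: worse on price (432 vs 117).
#4: worse on price (289 vs 117).
#5: worse on price (529 vs 117).
#6: worse on price (142 vs 117).
No option dominates #3.

none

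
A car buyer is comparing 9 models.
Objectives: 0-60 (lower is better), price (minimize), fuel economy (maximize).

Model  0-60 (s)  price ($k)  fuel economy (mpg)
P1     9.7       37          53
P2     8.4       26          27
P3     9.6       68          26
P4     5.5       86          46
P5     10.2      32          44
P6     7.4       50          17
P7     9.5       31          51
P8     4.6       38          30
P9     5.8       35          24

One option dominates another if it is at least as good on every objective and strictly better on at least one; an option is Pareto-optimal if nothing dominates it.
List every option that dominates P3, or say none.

P2: 0-60 8.4≤9.6, price 26≤68, fuel economy 27≥26 — dominates P3.
P7: 0-60 9.5≤9.6, price 31≤68, fuel economy 51≥26 — dominates P3.
P8: 0-60 4.6≤9.6, price 38≤68, fuel economy 30≥26 — dominates P3.
Others (P1, P4, P5, P6, P9) are each worse than P3 on at least one objective.

P2, P7, P8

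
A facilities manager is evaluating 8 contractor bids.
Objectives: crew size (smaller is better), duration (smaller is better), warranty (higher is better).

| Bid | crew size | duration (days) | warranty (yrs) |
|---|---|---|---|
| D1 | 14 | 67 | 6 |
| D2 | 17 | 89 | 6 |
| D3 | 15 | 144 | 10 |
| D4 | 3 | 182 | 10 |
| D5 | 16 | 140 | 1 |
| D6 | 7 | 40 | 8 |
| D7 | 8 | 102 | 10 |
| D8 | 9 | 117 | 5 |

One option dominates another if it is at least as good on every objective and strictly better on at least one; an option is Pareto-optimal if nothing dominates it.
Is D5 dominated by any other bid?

Yes

D1 vs D5: crew size 14≤16, duration 67≤140, warranty 6≥1 — D1 is at least as good on every objective and strictly better on at least one, so D1 dominates D5.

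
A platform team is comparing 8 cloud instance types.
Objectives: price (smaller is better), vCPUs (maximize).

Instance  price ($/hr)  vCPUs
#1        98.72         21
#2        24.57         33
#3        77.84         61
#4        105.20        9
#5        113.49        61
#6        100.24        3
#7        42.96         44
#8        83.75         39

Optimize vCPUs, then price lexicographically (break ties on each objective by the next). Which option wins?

First maximize vCPUs: best is 61, kept {#3, #5}.
Then minimize price: best is 77.84, kept {#3}.

#3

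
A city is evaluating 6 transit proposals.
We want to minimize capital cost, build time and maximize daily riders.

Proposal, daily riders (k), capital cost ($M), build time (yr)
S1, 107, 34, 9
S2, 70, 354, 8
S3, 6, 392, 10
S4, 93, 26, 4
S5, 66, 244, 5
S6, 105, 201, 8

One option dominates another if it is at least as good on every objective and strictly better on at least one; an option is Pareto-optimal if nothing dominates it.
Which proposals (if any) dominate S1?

S2: worse on daily riders (70 vs 107).
S3: worse on daily riders (6 vs 107).
S4: worse on daily riders (93 vs 107).
S5: worse on daily riders (66 vs 107).
S6: worse on daily riders (105 vs 107).
No option dominates S1.

none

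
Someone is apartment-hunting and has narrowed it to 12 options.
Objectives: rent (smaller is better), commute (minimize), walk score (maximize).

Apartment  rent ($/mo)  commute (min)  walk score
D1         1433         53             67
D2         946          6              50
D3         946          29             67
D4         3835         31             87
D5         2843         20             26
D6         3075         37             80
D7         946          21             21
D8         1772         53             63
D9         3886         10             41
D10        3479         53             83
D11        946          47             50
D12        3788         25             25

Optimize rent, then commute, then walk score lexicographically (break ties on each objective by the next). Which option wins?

D2

First minimize rent: best is 946, kept {D2, D3, D7, D11}.
Then minimize commute: best is 6, kept {D2}.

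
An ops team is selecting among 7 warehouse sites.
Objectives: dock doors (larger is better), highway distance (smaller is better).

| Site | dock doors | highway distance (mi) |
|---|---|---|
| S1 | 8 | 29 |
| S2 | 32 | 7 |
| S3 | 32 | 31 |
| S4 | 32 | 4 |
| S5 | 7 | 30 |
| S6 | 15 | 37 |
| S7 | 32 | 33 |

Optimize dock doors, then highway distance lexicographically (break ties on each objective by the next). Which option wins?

First maximize dock doors: best is 32, kept {S2, S3, S4, S7}.
Then minimize highway distance: best is 4, kept {S4}.

S4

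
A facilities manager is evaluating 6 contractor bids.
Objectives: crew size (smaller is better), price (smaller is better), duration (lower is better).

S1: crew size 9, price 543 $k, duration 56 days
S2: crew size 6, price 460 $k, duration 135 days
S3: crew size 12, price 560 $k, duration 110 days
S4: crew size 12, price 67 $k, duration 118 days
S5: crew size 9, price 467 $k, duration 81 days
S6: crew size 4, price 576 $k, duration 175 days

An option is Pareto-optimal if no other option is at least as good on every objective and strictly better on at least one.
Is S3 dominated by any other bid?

S1 vs S3: crew size 9≤12, price 543≤560, duration 56≤110 — S1 is at least as good on every objective and strictly better on at least one, so S1 dominates S3.

Yes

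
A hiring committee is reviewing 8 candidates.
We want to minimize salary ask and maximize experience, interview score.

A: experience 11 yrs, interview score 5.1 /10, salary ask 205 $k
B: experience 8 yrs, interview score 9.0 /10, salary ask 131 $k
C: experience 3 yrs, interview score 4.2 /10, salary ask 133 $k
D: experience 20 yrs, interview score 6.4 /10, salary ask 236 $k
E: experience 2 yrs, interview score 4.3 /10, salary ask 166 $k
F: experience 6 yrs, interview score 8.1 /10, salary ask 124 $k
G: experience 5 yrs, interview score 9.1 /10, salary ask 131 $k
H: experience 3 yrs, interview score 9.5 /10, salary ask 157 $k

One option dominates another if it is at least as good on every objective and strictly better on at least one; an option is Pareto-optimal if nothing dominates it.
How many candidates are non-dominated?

6

A: not dominated.
B: not dominated.
C: dominated by B (experience 8≥3, interview score 9.0≥4.2, salary ask 131≤133).
D: not dominated (best experience).
E: dominated by B (experience 8≥2, interview score 9.0≥4.3, salary ask 131≤166).
F: not dominated (best salary ask).
G: not dominated.
H: not dominated (best interview score).
Pareto-optimal: A, B, D, F, G, H → 6.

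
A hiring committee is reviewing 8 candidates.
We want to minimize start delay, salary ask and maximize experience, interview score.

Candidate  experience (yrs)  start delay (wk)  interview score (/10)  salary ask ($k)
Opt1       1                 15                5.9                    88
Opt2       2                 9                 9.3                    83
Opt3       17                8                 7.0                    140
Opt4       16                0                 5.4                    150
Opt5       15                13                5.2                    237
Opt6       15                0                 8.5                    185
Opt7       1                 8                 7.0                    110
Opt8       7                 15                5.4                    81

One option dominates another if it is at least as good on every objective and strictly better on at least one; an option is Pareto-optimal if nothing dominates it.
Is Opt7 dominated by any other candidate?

Opt1: worse on start delay (15 vs 8).
Opt2: worse on start delay (9 vs 8).
Opt3: worse on salary ask (140 vs 110).
Opt4: worse on interview score (5.4 vs 7.0).
Opt5: worse on start delay (13 vs 8).
Opt6: worse on salary ask (185 vs 110).
Opt8: worse on start delay (15 vs 8).
No option is at least as good as Opt7 on every objective and strictly better on one.

No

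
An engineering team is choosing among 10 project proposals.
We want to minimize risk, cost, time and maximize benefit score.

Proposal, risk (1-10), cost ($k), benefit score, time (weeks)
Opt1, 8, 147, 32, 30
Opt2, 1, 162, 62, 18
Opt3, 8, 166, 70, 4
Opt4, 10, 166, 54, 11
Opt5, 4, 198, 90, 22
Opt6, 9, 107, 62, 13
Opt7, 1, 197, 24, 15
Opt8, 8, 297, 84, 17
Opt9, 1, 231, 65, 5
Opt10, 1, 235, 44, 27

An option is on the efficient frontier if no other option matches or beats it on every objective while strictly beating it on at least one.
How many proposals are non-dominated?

Opt1: not dominated.
Opt2: not dominated.
Opt3: not dominated (best time).
Opt4: dominated by Opt3 (risk 8≤10, cost 166≤166, benefit score 70≥54, time 4≤11).
Opt5: not dominated (best benefit score).
Opt6: not dominated (best cost).
Opt7: not dominated.
Opt8: not dominated.
Opt9: not dominated.
Opt10: dominated by Opt2 (risk 1≤1, cost 162≤235, benefit score 62≥44, time 18≤27).
Pareto-optimal: Opt1, Opt2, Opt3, Opt5, Opt6, Opt7, Opt8, Opt9 → 8.

8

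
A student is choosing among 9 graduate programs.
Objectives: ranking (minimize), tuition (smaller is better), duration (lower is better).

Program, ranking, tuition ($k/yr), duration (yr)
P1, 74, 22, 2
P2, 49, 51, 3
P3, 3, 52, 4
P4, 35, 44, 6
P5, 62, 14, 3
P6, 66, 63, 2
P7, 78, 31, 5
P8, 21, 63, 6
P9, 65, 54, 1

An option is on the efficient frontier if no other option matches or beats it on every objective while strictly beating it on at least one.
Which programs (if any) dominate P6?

P9

P9: ranking 65≤66, tuition 54≤63, duration 1≤2 — dominates P6.
Others (P1, P2, P3, P4, P5, P7, P8) are each worse than P6 on at least one objective.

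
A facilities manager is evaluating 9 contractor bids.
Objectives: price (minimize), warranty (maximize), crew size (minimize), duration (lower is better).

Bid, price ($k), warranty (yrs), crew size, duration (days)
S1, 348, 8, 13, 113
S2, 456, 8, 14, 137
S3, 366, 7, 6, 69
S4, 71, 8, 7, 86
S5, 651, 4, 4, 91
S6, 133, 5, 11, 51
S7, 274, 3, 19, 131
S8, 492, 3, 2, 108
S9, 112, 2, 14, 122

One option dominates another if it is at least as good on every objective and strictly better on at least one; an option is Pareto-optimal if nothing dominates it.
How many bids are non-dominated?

S1: dominated by S4 (price 71≤348, warranty 8≥8, crew size 7≤13, duration 86≤113).
S2: dominated by S1 (price 348≤456, warranty 8≥8, crew size 13≤14, duration 113≤137).
S3: not dominated.
S4: not dominated (best price).
S5: not dominated.
S6: not dominated (best duration).
S7: dominated by S4 (price 71≤274, warranty 8≥3, crew size 7≤19, duration 86≤131).
S8: not dominated (best crew size).
S9: dominated by S4 (price 71≤112, warranty 8≥2, crew size 7≤14, duration 86≤122).
Pareto-optimal: S3, S4, S5, S6, S8 → 5.

5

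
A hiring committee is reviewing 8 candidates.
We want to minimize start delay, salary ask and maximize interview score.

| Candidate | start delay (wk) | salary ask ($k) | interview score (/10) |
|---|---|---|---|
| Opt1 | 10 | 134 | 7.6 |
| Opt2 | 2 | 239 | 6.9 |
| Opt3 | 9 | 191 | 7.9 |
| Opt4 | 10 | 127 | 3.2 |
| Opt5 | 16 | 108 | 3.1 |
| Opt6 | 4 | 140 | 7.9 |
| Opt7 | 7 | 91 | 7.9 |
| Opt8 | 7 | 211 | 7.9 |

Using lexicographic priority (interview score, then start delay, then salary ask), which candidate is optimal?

First maximize interview score: best is 7.9, kept {Opt3, Opt6, Opt7, Opt8}.
Then minimize start delay: best is 4, kept {Opt6}.

Opt6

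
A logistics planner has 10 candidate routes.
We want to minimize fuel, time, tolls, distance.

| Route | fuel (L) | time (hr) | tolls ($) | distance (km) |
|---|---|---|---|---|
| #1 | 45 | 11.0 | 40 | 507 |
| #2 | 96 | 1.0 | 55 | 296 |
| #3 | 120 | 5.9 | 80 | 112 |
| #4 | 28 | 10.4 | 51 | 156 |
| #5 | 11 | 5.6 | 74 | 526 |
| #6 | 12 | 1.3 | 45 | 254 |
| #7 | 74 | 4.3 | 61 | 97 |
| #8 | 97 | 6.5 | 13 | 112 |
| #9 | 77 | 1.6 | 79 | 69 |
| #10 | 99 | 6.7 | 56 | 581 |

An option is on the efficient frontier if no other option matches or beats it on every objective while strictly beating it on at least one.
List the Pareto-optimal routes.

#1, #2, #4, #5, #6, #7, #8, #9

#1: not dominated.
#2: not dominated (best time).
#3: dominated by #7 (fuel 74≤120, time 4.3≤5.9, tolls 61≤80, distance 97≤112).
#4: not dominated.
#5: not dominated (best fuel).
#6: not dominated.
#7: not dominated.
#8: not dominated (best tolls).
#9: not dominated (best distance).
#10: dominated by #2 (fuel 96≤99, time 1.0≤6.7, tolls 55≤56, distance 296≤581).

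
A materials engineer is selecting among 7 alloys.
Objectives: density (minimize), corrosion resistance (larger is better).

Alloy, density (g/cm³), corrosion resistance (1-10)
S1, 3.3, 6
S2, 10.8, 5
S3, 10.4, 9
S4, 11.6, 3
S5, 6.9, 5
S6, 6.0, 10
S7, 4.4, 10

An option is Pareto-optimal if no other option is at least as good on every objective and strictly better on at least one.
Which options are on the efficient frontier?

S1: not dominated (best density).
S2: dominated by S1 (density 3.3≤10.8, corrosion resistance 6≥5).
S3: dominated by S6 (density 6.0≤10.4, corrosion resistance 10≥9).
S4: dominated by S1 (density 3.3≤11.6, corrosion resistance 6≥3).
S5: dominated by S1 (density 3.3≤6.9, corrosion resistance 6≥5).
S6: dominated by S7 (density 4.4≤6.0, corrosion resistance 10≥10).
S7: not dominated.

S1, S7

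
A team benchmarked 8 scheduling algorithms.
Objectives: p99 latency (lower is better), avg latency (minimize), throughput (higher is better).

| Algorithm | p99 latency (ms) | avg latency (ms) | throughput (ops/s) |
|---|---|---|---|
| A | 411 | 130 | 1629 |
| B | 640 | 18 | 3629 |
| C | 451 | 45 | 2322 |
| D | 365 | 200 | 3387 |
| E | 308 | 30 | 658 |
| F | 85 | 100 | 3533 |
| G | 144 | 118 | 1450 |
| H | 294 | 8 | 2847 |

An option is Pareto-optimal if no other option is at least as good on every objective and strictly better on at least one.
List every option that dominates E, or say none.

H

H: p99 latency 294≤308, avg latency 8≤30, throughput 2847≥658 — dominates E.
Others (A, B, C, D, F, G) are each worse than E on at least one objective.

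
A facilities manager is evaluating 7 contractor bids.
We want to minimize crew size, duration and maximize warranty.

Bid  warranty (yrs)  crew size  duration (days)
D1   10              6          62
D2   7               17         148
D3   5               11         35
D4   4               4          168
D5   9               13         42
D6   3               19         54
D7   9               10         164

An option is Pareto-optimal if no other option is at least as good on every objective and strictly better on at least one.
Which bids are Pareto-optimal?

D1, D3, D4, D5

D1: not dominated (best warranty).
D2: dominated by D1 (warranty 10≥7, crew size 6≤17, duration 62≤148).
D3: not dominated (best duration).
D4: not dominated (best crew size).
D5: not dominated.
D6: dominated by D3 (warranty 5≥3, crew size 11≤19, duration 35≤54).
D7: dominated by D1 (warranty 10≥9, crew size 6≤10, duration 62≤164).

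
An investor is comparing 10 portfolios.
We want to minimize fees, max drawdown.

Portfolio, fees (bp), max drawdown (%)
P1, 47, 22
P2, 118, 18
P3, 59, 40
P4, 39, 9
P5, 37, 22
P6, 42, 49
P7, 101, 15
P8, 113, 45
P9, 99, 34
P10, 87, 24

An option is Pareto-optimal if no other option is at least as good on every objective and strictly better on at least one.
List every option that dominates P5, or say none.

none

P1: worse on fees (47 vs 37).
P2: worse on fees (118 vs 37).
P3: worse on fees (59 vs 37).
P4: worse on fees (39 vs 37).
P6: worse on fees (42 vs 37).
P7: worse on fees (101 vs 37).
P8: worse on fees (113 vs 37).
P9: worse on fees (99 vs 37).
P10: worse on fees (87 vs 37).
No option dominates P5.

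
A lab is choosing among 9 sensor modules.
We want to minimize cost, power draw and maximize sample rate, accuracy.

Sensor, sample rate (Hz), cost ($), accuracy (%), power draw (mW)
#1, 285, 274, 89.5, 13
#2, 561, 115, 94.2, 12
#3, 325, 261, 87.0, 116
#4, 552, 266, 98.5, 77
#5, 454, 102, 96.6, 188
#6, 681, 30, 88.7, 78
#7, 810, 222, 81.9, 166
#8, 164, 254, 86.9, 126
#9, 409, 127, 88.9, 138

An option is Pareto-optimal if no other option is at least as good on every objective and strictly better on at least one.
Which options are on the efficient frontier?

#2, #4, #5, #6, #7

#1: dominated by #2 (sample rate 561≥285, cost 115≤274, accuracy 94.2≥89.5, power draw 12≤13).
#2: not dominated (best power draw).
#3: dominated by #2 (sample rate 561≥325, cost 115≤261, accuracy 94.2≥87.0, power draw 12≤116).
#4: not dominated (best accuracy).
#5: not dominated.
#6: not dominated (best cost).
#7: not dominated (best sample rate).
#8: dominated by #2 (sample rate 561≥164, cost 115≤254, accuracy 94.2≥86.9, power draw 12≤126).
#9: dominated by #2 (sample rate 561≥409, cost 115≤127, accuracy 94.2≥88.9, power draw 12≤138).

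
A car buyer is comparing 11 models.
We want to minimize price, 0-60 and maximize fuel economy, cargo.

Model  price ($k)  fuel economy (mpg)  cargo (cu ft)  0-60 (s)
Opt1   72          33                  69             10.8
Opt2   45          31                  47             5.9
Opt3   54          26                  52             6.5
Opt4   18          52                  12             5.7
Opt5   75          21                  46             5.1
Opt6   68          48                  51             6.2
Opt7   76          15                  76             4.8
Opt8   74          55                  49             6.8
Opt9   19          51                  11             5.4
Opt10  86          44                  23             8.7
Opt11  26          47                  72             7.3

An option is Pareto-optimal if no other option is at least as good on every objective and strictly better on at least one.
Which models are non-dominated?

Opt2, Opt3, Opt4, Opt5, Opt6, Opt7, Opt8, Opt9, Opt11

Opt1: dominated by Opt11 (price 26≤72, fuel economy 47≥33, cargo 72≥69, 0-60 7.3≤10.8).
Opt2: not dominated.
Opt3: not dominated.
Opt4: not dominated (best price).
Opt5: not dominated.
Opt6: not dominated.
Opt7: not dominated (best cargo).
Opt8: not dominated (best fuel economy).
Opt9: not dominated.
Opt10: dominated by Opt6 (price 68≤86, fuel economy 48≥44, cargo 51≥23, 0-60 6.2≤8.7).
Opt11: not dominated.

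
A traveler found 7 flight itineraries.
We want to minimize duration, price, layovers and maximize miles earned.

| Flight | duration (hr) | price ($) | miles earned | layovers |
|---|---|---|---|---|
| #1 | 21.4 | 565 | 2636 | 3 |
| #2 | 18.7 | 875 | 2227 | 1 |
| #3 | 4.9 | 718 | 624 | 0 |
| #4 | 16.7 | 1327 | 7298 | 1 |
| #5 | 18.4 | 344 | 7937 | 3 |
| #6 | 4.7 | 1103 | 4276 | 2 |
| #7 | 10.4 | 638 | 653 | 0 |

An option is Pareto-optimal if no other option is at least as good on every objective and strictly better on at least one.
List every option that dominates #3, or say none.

none

#1: worse on duration (21.4 vs 4.9).
#2: worse on duration (18.7 vs 4.9).
#4: worse on duration (16.7 vs 4.9).
#5: worse on duration (18.4 vs 4.9).
#6: worse on price (1103 vs 718).
#7: worse on duration (10.4 vs 4.9).
No option dominates #3.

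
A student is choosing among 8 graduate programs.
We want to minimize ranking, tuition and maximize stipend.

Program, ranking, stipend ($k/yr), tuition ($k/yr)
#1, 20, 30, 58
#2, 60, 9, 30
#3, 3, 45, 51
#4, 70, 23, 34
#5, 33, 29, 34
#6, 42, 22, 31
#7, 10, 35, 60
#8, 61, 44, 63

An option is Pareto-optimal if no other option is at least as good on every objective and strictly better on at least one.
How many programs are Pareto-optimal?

4

#1: dominated by #3 (ranking 3≤20, stipend 45≥30, tuition 51≤58).
#2: not dominated (best tuition).
#3: not dominated (best ranking).
#4: dominated by #5 (ranking 33≤70, stipend 29≥23, tuition 34≤34).
#5: not dominated.
#6: not dominated.
#7: dominated by #3 (ranking 3≤10, stipend 45≥35, tuition 51≤60).
#8: dominated by #3 (ranking 3≤61, stipend 45≥44, tuition 51≤63).
Pareto-optimal: #2, #3, #5, #6 → 4.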